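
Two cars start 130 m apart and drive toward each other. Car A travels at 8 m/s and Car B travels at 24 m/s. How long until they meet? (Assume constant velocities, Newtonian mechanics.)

Combined speed: v_combined = 8 + 24 = 32 m/s
Time to meet: t = d/v_combined = 130/32 = 4.06 s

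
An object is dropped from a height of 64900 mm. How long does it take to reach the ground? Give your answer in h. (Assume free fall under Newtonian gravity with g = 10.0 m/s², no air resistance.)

h = 64900 mm × 0.001 = 64.9 m
t = √(2h/g) = √(2 × 64.9 / 10.0) = 3.60278 s
t = 3.60278 s / 3600.0 = 0.001001 h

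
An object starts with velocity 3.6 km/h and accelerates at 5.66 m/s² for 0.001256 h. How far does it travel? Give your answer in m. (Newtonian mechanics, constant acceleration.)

v₀ = 3.6 km/h × 0.2777777777777778 = 1.0 m/s
t = 0.001256 h × 3600.0 = 4.5216 s
d = v₀ × t + ½ × a × t² = 1.0 × 4.5216 + 0.5 × 5.66 × 4.5216² = 62.38 m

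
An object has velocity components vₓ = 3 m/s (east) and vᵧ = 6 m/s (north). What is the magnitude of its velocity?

|v| = √(vₓ² + vᵧ²) = √(3² + 6²) = √(45) = 6.71 m/s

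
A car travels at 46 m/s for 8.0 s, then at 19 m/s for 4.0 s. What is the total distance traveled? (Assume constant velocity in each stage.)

d₁ = v₁t₁ = 46 × 8.0 = 368.0 m
d₂ = v₂t₂ = 19 × 4.0 = 76.0 m
d_total = 368.0 + 76.0 = 444.0 m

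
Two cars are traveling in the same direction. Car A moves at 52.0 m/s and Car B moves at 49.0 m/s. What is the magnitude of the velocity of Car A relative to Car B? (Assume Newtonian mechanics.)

v_rel = |v_A - v_B| = |52.0 - 49.0| = 3.0 m/s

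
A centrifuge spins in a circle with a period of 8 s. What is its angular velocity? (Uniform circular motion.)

ω = 2π/T = 2π/8 = 0.7854 rad/s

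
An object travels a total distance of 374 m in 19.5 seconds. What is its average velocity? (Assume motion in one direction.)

v_avg = Δd / Δt = 374 / 19.5 = 19.18 m/s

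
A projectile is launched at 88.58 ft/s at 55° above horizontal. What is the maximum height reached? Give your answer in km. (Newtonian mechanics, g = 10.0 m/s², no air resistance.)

v₀ = 88.58 ft/s × 0.3048 = 26.9992 m/s
H = v₀² × sin²(θ) / (2g) = 26.9992² × sin(55°)² / (2 × 10.0) = 728.957 × 0.67101 / 20.0 = 24.4569 m
H = 24.4569 m / 1000.0 = 0.02446 km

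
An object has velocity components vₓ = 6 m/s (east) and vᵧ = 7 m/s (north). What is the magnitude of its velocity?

|v| = √(vₓ² + vᵧ²) = √(6² + 7²) = √(85) = 9.22 m/s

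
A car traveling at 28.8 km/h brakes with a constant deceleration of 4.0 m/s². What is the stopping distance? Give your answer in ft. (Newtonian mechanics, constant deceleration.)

v₀ = 28.8 km/h × 0.2777777777777778 = 8.0 m/s
d = v₀² / (2a) = 8.0² / (2 × 4.0) = 64.0 / 8.0 = 8.0 m
d = 8.0 m / 0.3048 = 26.25 ft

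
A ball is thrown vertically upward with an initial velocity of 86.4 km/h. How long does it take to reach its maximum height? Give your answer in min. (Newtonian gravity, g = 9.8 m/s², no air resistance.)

v₀ = 86.4 km/h × 0.2777777777777778 = 24.0 m/s
t_up = v₀ / g = 24.0 / 9.8 = 2.44898 s
t_up = 2.44898 s / 60.0 = 0.04082 min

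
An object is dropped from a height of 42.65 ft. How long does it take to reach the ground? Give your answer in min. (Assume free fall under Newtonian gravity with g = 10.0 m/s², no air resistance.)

h = 42.65 ft × 0.3048 = 12.9997 m
t = √(2h/g) = √(2 × 12.9997 / 10.0) = 1.61243 s
t = 1.61243 s / 60.0 = 0.02687 min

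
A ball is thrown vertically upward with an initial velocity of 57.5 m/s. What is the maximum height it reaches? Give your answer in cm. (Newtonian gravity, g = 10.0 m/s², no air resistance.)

h_max = v₀² / (2g) = 57.5² / (2 × 10.0) = 3306.25 / 20.0 = 165.312 m
h_max = 165.312 m / 0.01 = 16530 cm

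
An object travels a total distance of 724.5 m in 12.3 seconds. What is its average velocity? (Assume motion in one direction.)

v_avg = Δd / Δt = 724.5 / 12.3 = 58.9 m/s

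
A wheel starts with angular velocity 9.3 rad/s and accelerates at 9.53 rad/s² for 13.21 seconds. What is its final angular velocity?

ω = ω₀ + αt = 9.3 + 9.53 × 13.21 = 135.19 rad/s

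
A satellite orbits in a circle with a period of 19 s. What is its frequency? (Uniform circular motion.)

f = 1/T = 1/19 = 0.0526 Hz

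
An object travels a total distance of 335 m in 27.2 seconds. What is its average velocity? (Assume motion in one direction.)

v_avg = Δd / Δt = 335 / 27.2 = 12.32 m/s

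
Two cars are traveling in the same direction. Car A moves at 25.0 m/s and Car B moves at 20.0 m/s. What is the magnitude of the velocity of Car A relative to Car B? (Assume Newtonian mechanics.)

v_rel = |v_A - v_B| = |25.0 - 20.0| = 5.0 m/s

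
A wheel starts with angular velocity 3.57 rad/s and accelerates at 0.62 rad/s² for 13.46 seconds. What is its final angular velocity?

ω = ω₀ + αt = 3.57 + 0.62 × 13.46 = 11.92 rad/s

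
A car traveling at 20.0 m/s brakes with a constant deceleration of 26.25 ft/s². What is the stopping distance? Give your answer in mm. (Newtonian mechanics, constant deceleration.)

a = 26.25 ft/s² × 0.3048 = 8.001 m/s²
d = v₀² / (2a) = 20.0² / (2 × 8.001) = 400.0 / 16.002 = 24.9969 m
d = 24.9969 m / 0.001 = 25000 mm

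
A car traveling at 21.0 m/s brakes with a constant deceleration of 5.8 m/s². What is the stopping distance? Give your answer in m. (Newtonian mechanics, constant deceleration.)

d = v₀² / (2a) = 21.0² / (2 × 5.8) = 441.0 / 11.6 = 38.02 m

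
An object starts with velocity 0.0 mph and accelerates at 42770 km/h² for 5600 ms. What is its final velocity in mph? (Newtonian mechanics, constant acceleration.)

v₀ = 0.0 mph × 0.44704 = 0.0 m/s
a = 42770 km/h² × 7.716049382716049e-05 = 3.30015 m/s²
t = 5600 ms × 0.001 = 5.6 s
v = v₀ + a × t = 0.0 + 3.30015 × 5.6 = 18.4808 m/s
v = 18.4808 m/s / 0.44704 = 41.34 mph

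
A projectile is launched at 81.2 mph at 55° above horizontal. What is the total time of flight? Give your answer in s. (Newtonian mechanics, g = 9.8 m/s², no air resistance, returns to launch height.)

v₀ = 81.2 mph × 0.44704 = 36.2996 m/s
T = 2 × v₀ × sin(θ) / g = 2 × 36.2996 × sin(55°) / 9.8 = 2 × 36.2996 × 0.819152 / 9.8 = 6.068 s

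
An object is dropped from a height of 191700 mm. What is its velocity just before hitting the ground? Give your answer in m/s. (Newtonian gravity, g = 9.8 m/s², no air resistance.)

h = 191700 mm × 0.001 = 191.7 m
v = √(2gh) = √(2 × 9.8 × 191.7) = 61.3 m/s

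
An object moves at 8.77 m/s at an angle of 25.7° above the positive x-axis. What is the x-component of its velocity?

vₓ = v cos(θ) = 8.77 × cos(25.7°) = 7.9 m/s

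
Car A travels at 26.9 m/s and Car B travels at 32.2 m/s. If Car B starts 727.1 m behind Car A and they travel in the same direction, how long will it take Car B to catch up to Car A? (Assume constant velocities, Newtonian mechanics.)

Relative speed: v_rel = 32.2 - 26.9 = 5.3 m/s
Time to catch: t = d₀/v_rel = 727.1/5.3 = 137.19 s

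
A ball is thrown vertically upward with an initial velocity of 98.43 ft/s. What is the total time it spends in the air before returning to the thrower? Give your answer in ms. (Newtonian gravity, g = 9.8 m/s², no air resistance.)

v₀ = 98.43 ft/s × 0.3048 = 30.0015 m/s
t_total = 2 × v₀ / g = 2 × 30.0015 / 9.8 = 6.12276 s
t_total = 6.12276 s / 0.001 = 6123 ms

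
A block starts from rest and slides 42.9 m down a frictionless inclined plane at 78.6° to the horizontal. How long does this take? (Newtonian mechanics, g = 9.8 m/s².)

a = g sin(θ) = 9.8 × sin(78.6°) = 9.6067 m/s²
t = √(2d/a) = √(2 × 42.9 / 9.6067) = 2.99 s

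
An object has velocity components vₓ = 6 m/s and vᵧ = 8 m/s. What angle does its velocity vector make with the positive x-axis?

θ = arctan(vᵧ/vₓ) = arctan(8/6) = 53.13°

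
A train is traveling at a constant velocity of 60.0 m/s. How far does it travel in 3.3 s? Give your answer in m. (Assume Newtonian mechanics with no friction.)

d = v × t = 60.0 × 3.3 = 198.0 m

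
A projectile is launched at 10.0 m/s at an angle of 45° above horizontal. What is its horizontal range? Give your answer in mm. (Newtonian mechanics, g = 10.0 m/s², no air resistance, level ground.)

R = v₀² × sin(2θ) / g = 10.0² × sin(2 × 45°) / 10.0 = 100.0 × 1.0 / 10.0 = 10.0 m
R = 10.0 m / 0.001 = 10000 mm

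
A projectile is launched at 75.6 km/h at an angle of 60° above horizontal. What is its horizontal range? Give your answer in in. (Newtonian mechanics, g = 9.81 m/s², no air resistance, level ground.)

v₀ = 75.6 km/h × 0.2777777777777778 = 21.0 m/s
R = v₀² × sin(2θ) / g = 21.0² × sin(2 × 60°) / 9.81 = 441.0 × 0.866025 / 9.81 = 38.9314 m
R = 38.9314 m / 0.0254 = 1533 in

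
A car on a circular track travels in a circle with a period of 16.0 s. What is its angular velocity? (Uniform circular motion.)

ω = 2π/T = 2π/16.0 = 0.3927 rad/s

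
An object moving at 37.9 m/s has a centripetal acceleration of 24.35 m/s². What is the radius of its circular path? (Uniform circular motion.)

r = v²/a_c = 37.9²/24.35 = 58.99 m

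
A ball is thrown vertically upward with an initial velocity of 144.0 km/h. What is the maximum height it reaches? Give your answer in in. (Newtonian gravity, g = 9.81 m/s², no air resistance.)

v₀ = 144.0 km/h × 0.2777777777777778 = 40.0 m/s
h_max = v₀² / (2g) = 40.0² / (2 × 9.81) = 1600.0 / 19.62 = 81.5494 m
h_max = 81.5494 m / 0.0254 = 3211 in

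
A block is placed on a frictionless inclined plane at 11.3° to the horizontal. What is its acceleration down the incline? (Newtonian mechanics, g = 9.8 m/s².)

a = g sin(θ) = 9.8 × sin(11.3°) = 9.8 × 0.1959 = 1.92 m/s²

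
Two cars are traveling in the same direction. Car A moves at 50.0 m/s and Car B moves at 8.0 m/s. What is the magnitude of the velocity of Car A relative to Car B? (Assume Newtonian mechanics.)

v_rel = |v_A - v_B| = |50.0 - 8.0| = 42.0 m/s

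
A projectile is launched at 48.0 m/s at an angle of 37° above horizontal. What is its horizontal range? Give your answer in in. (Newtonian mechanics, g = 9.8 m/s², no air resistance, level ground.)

R = v₀² × sin(2θ) / g = 48.0² × sin(2 × 37°) / 9.8 = 2304.0 × 0.961262 / 9.8 = 225.995 m
R = 225.995 m / 0.0254 = 8897 in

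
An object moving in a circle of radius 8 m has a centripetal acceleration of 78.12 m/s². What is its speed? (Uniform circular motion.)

v = √(a_c × r) = √(78.12 × 8) = 25.0 m/s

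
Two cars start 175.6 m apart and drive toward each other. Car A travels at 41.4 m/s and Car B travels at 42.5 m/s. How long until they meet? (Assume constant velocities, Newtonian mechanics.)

Combined speed: v_combined = 41.4 + 42.5 = 83.9 m/s
Time to meet: t = d/v_combined = 175.6/83.9 = 2.09 s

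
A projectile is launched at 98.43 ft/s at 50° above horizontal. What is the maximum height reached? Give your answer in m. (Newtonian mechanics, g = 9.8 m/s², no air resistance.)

v₀ = 98.43 ft/s × 0.3048 = 30.0015 m/s
H = v₀² × sin²(θ) / (2g) = 30.0015² × sin(50°)² / (2 × 9.8) = 900.09 × 0.586824 / 19.6 = 26.95 m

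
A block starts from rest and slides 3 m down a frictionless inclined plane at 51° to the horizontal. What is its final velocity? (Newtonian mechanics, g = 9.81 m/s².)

a = g sin(θ) = 9.81 × sin(51°) = 7.6238 m/s²
v = √(2ad) = √(2 × 7.6238 × 3) = 6.76 m/s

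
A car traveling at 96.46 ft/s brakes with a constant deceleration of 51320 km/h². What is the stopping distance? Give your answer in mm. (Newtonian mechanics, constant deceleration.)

v₀ = 96.46 ft/s × 0.3048 = 29.401 m/s
a = 51320 km/h² × 7.716049382716049e-05 = 3.95988 m/s²
d = v₀² / (2a) = 29.401² / (2 × 3.95988) = 864.419 / 7.91976 = 109.147 m
d = 109.147 m / 0.001 = 109100 mm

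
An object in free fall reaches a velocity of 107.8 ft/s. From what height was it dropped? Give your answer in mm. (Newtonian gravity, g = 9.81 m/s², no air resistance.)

v = 107.8 ft/s × 0.3048 = 32.8574 m/s
h = v² / (2g) = 32.8574² / (2 × 9.81) = 55.0259 m
h = 55.0259 m / 0.001 = 55030 mm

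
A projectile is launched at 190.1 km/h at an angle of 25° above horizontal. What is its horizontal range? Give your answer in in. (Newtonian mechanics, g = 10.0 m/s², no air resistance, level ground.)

v₀ = 190.1 km/h × 0.2777777777777778 = 52.8056 m/s
R = v₀² × sin(2θ) / g = 52.8056² × sin(2 × 25°) / 10.0 = 2788.43 × 0.766044 / 10.0 = 213.606 m
R = 213.606 m / 0.0254 = 8410 in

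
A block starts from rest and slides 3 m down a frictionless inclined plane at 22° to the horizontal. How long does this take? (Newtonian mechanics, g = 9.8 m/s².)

a = g sin(θ) = 9.8 × sin(22°) = 3.6711 m/s²
t = √(2d/a) = √(2 × 3 / 3.6711) = 1.28 s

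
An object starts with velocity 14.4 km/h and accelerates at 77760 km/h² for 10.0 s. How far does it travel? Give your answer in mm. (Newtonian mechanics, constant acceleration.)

v₀ = 14.4 km/h × 0.2777777777777778 = 4.0 m/s
a = 77760 km/h² × 7.716049382716049e-05 = 6.0 m/s²
d = v₀ × t + ½ × a × t² = 4.0 × 10.0 + 0.5 × 6.0 × 10.0² = 340.0 m
d = 340.0 m / 0.001 = 340000 mm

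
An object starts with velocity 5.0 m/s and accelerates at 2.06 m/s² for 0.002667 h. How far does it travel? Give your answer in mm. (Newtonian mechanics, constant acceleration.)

t = 0.002667 h × 3600.0 = 9.6012 s
d = v₀ × t + ½ × a × t² = 5.0 × 9.6012 + 0.5 × 2.06 × 9.6012² = 142.955 m
d = 142.955 m / 0.001 = 143000 mm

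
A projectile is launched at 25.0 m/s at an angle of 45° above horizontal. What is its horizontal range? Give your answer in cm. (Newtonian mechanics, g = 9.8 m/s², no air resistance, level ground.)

R = v₀² × sin(2θ) / g = 25.0² × sin(2 × 45°) / 9.8 = 625.0 × 1.0 / 9.8 = 63.7755 m
R = 63.7755 m / 0.01 = 6378 cm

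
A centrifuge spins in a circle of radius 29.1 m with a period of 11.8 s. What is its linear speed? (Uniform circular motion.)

v = 2πr/T = 2π×29.1/11.8 = 15.49 m/s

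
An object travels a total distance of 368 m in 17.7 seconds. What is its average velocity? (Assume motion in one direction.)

v_avg = Δd / Δt = 368 / 17.7 = 20.79 m/s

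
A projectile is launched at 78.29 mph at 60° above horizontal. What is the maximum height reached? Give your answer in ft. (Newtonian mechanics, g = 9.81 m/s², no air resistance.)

v₀ = 78.29 mph × 0.44704 = 34.9988 m/s
H = v₀² × sin²(θ) / (2g) = 34.9988² × sin(60°)² / (2 × 9.81) = 1224.92 × 0.75 / 19.62 = 46.8242 m
H = 46.8242 m / 0.3048 = 153.6 ft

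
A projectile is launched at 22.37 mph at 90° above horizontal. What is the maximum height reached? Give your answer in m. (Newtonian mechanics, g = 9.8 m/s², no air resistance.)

v₀ = 22.37 mph × 0.44704 = 10.0003 m/s
H = v₀² × sin²(θ) / (2g) = 10.0003² × sin(90°)² / (2 × 9.8) = 100.006 × 1.0 / 19.6 = 5.102 m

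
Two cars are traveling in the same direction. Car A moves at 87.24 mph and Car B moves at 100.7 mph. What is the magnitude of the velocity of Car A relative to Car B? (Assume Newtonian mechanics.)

v_rel = |v_A - v_B| = |87.24 - 100.7| = 13.46 mph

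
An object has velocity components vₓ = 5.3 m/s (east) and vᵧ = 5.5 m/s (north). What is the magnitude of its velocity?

|v| = √(vₓ² + vᵧ²) = √(5.3² + 5.5²) = √(58.34) = 7.64 m/s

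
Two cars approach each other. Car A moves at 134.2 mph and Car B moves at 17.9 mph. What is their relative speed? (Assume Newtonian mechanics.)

v_rel = v_A + v_B = 134.2 + 17.9 = 152.1 mph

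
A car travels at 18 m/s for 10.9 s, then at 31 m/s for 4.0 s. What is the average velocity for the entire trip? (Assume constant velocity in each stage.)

d₁ = v₁t₁ = 18 × 10.9 = 196.2 m
d₂ = v₂t₂ = 31 × 4.0 = 124.0 m
d_total = 320.2 m, t_total = 14.9 s
v_avg = d_total/t_total = 320.2/14.9 = 21.49 m/s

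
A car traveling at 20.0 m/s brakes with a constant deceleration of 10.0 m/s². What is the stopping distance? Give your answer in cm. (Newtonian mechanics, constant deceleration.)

d = v₀² / (2a) = 20.0² / (2 × 10.0) = 400.0 / 20.0 = 20.0 m
d = 20.0 m / 0.01 = 2000 cm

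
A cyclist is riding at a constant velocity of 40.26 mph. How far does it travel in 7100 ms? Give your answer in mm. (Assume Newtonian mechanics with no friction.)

v = 40.26 mph × 0.44704 = 17.9978 m/s
t = 7100 ms × 0.001 = 7.1 s
d = v × t = 17.9978 × 7.1 = 127.784 m
d = 127.784 m / 0.001 = 127800 mm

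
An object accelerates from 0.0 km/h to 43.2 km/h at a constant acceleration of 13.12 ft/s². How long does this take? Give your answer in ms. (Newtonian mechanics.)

v₀ = 0.0 km/h × 0.2777777777777778 = 0.0 m/s
v = 43.2 km/h × 0.2777777777777778 = 12.0 m/s
a = 13.12 ft/s² × 0.3048 = 3.99898 m/s²
t = (v - v₀) / a = (12.0 - 0.0) / 3.99898 = 3.00077 s
t = 3.00077 s / 0.001 = 3001 ms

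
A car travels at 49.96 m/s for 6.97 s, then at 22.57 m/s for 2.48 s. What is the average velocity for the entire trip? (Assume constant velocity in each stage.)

d₁ = v₁t₁ = 49.96 × 6.97 = 348.2212 m
d₂ = v₂t₂ = 22.57 × 2.48 = 55.9736 m
d_total = 404.1948 m, t_total = 9.45 s
v_avg = d_total/t_total = 404.1948/9.45 = 42.77 m/s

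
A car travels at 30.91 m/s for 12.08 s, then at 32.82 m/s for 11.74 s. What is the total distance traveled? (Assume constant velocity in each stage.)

d₁ = v₁t₁ = 30.91 × 12.08 = 373.3928 m
d₂ = v₂t₂ = 32.82 × 11.74 = 385.3068 m
d_total = 373.3928 + 385.3068 = 758.7 m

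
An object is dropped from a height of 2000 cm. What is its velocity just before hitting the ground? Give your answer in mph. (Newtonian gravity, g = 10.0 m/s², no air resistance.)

h = 2000 cm × 0.01 = 20.0 m
v = √(2gh) = √(2 × 10.0 × 20.0) = 20.0 m/s
v = 20.0 m/s / 0.44704 = 44.74 mph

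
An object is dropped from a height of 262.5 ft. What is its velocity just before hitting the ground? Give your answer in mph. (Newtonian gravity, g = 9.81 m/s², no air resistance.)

h = 262.5 ft × 0.3048 = 80.01 m
v = √(2gh) = √(2 × 9.81 × 80.01) = 39.6207 m/s
v = 39.6207 m/s / 0.44704 = 88.63 mph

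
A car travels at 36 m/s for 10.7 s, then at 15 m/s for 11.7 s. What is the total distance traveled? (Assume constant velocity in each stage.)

d₁ = v₁t₁ = 36 × 10.7 = 385.2 m
d₂ = v₂t₂ = 15 × 11.7 = 175.5 m
d_total = 385.2 + 175.5 = 560.7 m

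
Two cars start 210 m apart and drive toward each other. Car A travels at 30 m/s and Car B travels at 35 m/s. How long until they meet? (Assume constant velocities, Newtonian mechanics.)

Combined speed: v_combined = 30 + 35 = 65 m/s
Time to meet: t = d/v_combined = 210/65 = 3.23 s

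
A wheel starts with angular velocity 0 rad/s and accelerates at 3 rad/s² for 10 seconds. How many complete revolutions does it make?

θ = ω₀t + ½αt² = 0×10 + ½×3×10² = 150.0 rad
Total revolutions = θ/(2π) = 150.0/(2π) = 23.87
Complete revolutions = ⌊23.87⌋ = 23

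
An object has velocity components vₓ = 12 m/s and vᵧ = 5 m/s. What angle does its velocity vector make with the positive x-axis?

θ = arctan(vᵧ/vₓ) = arctan(5/12) = 22.62°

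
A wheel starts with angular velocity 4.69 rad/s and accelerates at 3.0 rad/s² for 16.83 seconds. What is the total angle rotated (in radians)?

θ = ω₀t + ½αt² = 4.69×16.83 + ½×3.0×16.83² = 503.81 rad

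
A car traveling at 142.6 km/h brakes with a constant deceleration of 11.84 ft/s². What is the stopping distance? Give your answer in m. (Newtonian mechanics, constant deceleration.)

v₀ = 142.6 km/h × 0.2777777777777778 = 39.6111 m/s
a = 11.84 ft/s² × 0.3048 = 3.60883 m/s²
d = v₀² / (2a) = 39.6111² / (2 × 3.60883) = 1569.04 / 7.21766 = 217.4 m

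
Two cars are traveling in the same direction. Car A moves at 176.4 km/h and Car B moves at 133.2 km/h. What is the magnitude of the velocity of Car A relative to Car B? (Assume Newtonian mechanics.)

v_rel = |v_A - v_B| = |176.4 - 133.2| = 43.2 km/h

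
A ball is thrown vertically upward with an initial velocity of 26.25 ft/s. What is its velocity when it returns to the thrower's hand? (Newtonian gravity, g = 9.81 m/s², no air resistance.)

By conservation of energy (no air resistance), the ball returns to the throw height with the same speed as launch, but directed downward.
|v_ground| = v₀ = 26.25 ft/s
v_ground = 26.25 ft/s (downward)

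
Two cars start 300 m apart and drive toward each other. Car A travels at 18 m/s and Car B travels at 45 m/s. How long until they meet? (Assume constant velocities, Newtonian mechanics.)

Combined speed: v_combined = 18 + 45 = 63 m/s
Time to meet: t = d/v_combined = 300/63 = 4.76 s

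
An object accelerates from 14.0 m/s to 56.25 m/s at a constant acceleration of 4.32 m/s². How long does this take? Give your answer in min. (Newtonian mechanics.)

t = (v - v₀) / a = (56.25 - 14.0) / 4.32 = 9.78009 s
t = 9.78009 s / 60.0 = 0.163 min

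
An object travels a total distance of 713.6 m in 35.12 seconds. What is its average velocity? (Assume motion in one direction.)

v_avg = Δd / Δt = 713.6 / 35.12 = 20.32 m/s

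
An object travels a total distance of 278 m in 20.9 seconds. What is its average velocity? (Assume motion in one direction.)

v_avg = Δd / Δt = 278 / 20.9 = 13.3 m/s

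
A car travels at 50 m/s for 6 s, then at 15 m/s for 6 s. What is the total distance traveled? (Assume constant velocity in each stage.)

d₁ = v₁t₁ = 50 × 6 = 300 m
d₂ = v₂t₂ = 15 × 6 = 90 m
d_total = 300 + 90 = 390 m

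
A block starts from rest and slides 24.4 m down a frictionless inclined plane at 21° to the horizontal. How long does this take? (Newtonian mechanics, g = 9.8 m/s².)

a = g sin(θ) = 9.8 × sin(21°) = 3.512 m/s²
t = √(2d/a) = √(2 × 24.4 / 3.512) = 3.73 s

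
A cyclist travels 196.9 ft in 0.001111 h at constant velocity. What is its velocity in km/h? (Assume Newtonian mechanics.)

d = 196.9 ft × 0.3048 = 60.0151 m
t = 0.001111 h × 3600.0 = 3.9996 s
v = d / t = 60.0151 / 3.9996 = 15.0053 m/s
v = 15.0053 m/s / 0.2777777777777778 = 54.02 km/h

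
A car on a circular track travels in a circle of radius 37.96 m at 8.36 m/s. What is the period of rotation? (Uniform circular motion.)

T = 2πr/v = 2π×37.96/8.36 = 28.53 s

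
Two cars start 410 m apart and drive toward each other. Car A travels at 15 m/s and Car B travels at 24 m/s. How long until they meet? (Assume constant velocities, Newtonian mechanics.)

Combined speed: v_combined = 15 + 24 = 39 m/s
Time to meet: t = d/v_combined = 410/39 = 10.51 s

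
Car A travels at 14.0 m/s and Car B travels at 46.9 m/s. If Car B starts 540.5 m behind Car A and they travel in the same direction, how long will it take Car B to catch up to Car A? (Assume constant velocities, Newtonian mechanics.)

Relative speed: v_rel = 46.9 - 14.0 = 32.9 m/s
Time to catch: t = d₀/v_rel = 540.5/32.9 = 16.43 s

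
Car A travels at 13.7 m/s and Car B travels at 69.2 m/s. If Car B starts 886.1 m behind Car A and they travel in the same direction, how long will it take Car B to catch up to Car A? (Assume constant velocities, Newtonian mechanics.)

Relative speed: v_rel = 69.2 - 13.7 = 55.5 m/s
Time to catch: t = d₀/v_rel = 886.1/55.5 = 15.97 s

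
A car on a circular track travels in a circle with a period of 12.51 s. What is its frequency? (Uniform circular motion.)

f = 1/T = 1/12.51 = 0.0799 Hz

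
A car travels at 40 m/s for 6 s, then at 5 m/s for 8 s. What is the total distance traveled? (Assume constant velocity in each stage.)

d₁ = v₁t₁ = 40 × 6 = 240 m
d₂ = v₂t₂ = 5 × 8 = 40 m
d_total = 240 + 40 = 280 m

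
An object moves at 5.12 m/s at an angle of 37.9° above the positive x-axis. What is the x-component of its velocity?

vₓ = v cos(θ) = 5.12 × cos(37.9°) = 4.04 m/s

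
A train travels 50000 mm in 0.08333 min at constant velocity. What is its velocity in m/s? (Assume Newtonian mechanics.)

d = 50000 mm × 0.001 = 50.0 m
t = 0.08333 min × 60.0 = 4.9998 s
v = d / t = 50.0 / 4.9998 = 10.0 m/s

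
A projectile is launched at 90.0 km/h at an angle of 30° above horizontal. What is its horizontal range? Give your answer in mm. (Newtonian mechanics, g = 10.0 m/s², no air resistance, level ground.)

v₀ = 90.0 km/h × 0.2777777777777778 = 25.0 m/s
R = v₀² × sin(2θ) / g = 25.0² × sin(2 × 30°) / 10.0 = 625.0 × 0.866025 / 10.0 = 54.1266 m
R = 54.1266 m / 0.001 = 54130 mm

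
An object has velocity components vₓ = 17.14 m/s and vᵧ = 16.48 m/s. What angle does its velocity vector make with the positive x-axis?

θ = arctan(vᵧ/vₓ) = arctan(16.48/17.14) = 43.88°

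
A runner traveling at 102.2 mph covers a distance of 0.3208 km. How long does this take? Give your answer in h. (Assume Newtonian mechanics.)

d = 0.3208 km × 1000.0 = 320.8 m
v = 102.2 mph × 0.44704 = 45.6875 m/s
t = d / v = 320.8 / 45.6875 = 7.02161 s
t = 7.02161 s / 3600.0 = 0.00195 h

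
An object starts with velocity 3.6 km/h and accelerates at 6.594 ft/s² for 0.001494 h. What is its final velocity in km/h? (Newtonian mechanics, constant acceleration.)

v₀ = 3.6 km/h × 0.2777777777777778 = 1.0 m/s
a = 6.594 ft/s² × 0.3048 = 2.00985 m/s²
t = 0.001494 h × 3600.0 = 5.3784 s
v = v₀ + a × t = 1.0 + 2.00985 × 5.3784 = 11.8098 m/s
v = 11.8098 m/s / 0.2777777777777778 = 42.52 km/h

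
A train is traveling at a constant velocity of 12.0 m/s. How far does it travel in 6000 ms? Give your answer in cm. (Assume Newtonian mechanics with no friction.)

t = 6000 ms × 0.001 = 6.0 s
d = v × t = 12.0 × 6.0 = 72.0 m
d = 72.0 m / 0.01 = 7200 cm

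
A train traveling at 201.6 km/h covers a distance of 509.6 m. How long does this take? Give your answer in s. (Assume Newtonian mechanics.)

v = 201.6 km/h × 0.2777777777777778 = 56.0 m/s
t = d / v = 509.6 / 56.0 = 9.1 s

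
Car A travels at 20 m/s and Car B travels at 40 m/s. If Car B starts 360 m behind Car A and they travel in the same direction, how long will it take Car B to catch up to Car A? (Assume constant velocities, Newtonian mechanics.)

Relative speed: v_rel = 40 - 20 = 20 m/s
Time to catch: t = d₀/v_rel = 360/20 = 18.0 s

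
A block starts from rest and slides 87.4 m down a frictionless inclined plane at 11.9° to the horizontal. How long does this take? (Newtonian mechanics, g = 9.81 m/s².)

a = g sin(θ) = 9.81 × sin(11.9°) = 2.0229 m/s²
t = √(2d/a) = √(2 × 87.4 / 2.0229) = 9.3 s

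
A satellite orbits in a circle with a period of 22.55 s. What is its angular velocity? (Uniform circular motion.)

ω = 2π/T = 2π/22.55 = 0.2786 rad/s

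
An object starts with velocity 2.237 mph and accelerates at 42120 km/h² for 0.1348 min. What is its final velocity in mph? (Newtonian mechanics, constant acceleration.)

v₀ = 2.237 mph × 0.44704 = 1.00003 m/s
a = 42120 km/h² × 7.716049382716049e-05 = 3.25 m/s²
t = 0.1348 min × 60.0 = 8.088 s
v = v₀ + a × t = 1.00003 + 3.25 × 8.088 = 27.286 m/s
v = 27.286 m/s / 0.44704 = 61.04 mph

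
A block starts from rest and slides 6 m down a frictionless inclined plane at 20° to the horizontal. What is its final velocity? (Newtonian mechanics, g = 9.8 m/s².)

a = g sin(θ) = 9.8 × sin(20°) = 3.3518 m/s²
v = √(2ad) = √(2 × 3.3518 × 6) = 6.34 m/s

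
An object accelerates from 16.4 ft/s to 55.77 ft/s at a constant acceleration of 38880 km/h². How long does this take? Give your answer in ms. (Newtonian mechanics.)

v₀ = 16.4 ft/s × 0.3048 = 4.99872 m/s
v = 55.77 ft/s × 0.3048 = 16.9987 m/s
a = 38880 km/h² × 7.716049382716049e-05 = 3.0 m/s²
t = (v - v₀) / a = (16.9987 - 4.99872) / 3.0 = 3.99999 s
t = 3.99999 s / 0.001 = 4000 ms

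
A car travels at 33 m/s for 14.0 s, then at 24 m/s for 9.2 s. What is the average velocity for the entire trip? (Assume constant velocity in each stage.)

d₁ = v₁t₁ = 33 × 14.0 = 462.0 m
d₂ = v₂t₂ = 24 × 9.2 = 220.8 m
d_total = 682.8 m, t_total = 23.2 s
v_avg = d_total/t_total = 682.8/23.2 = 29.43 m/s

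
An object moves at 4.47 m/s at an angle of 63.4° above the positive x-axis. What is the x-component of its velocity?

vₓ = v cos(θ) = 4.47 × cos(63.4°) = 2.0 m/s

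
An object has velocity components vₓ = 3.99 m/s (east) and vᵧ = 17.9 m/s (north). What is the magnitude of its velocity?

|v| = √(vₓ² + vᵧ²) = √(3.99² + 17.9²) = √(336.3301) = 18.34 m/s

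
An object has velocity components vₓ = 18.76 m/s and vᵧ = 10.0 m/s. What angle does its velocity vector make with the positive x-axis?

θ = arctan(vᵧ/vₓ) = arctan(10.0/18.76) = 28.06°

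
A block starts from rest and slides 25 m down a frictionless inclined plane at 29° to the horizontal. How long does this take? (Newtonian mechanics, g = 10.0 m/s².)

a = g sin(θ) = 10.0 × sin(29°) = 4.8481 m/s²
t = √(2d/a) = √(2 × 25 / 4.8481) = 3.21 s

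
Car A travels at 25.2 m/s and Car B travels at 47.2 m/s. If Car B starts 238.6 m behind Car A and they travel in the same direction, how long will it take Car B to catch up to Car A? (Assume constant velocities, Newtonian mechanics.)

Relative speed: v_rel = 47.2 - 25.2 = 22.0 m/s
Time to catch: t = d₀/v_rel = 238.6/22.0 = 10.85 s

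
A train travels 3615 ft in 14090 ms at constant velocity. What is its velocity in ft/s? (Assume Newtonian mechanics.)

d = 3615 ft × 0.3048 = 1101.85 m
t = 14090 ms × 0.001 = 14.09 s
v = d / t = 1101.85 / 14.09 = 78.2009 m/s
v = 78.2009 m/s / 0.3048 = 256.6 ft/s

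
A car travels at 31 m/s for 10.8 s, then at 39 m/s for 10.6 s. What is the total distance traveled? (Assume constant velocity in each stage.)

d₁ = v₁t₁ = 31 × 10.8 = 334.8 m
d₂ = v₂t₂ = 39 × 10.6 = 413.4 m
d_total = 334.8 + 413.4 = 748.2 m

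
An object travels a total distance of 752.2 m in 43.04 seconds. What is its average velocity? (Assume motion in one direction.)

v_avg = Δd / Δt = 752.2 / 43.04 = 17.48 m/s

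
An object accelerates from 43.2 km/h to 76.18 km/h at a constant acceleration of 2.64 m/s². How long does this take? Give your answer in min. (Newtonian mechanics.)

v₀ = 43.2 km/h × 0.2777777777777778 = 12.0 m/s
v = 76.18 km/h × 0.2777777777777778 = 21.1611 m/s
t = (v - v₀) / a = (21.1611 - 12.0) / 2.64 = 3.47011 s
t = 3.47011 s / 60.0 = 0.05784 min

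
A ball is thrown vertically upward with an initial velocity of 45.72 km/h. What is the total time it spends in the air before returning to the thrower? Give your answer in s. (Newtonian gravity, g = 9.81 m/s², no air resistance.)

v₀ = 45.72 km/h × 0.2777777777777778 = 12.7 m/s
t_total = 2 × v₀ / g = 2 × 12.7 / 9.81 = 2.589 s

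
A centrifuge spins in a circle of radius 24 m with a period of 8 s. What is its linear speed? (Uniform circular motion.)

v = 2πr/T = 2π×24/8 = 18.85 m/s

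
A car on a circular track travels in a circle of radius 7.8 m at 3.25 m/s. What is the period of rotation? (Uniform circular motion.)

T = 2πr/v = 2π×7.8/3.25 = 15.08 s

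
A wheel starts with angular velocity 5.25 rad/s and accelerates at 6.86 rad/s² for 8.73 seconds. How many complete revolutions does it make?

θ = ω₀t + ½αt² = 5.25×8.73 + ½×6.86×8.73² = 307.242747 rad
Total revolutions = θ/(2π) = 307.242747/(2π) = 48.9
Complete revolutions = ⌊48.9⌋ = 48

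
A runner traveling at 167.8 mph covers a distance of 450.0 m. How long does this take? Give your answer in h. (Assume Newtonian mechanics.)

v = 167.8 mph × 0.44704 = 75.0133 m/s
t = d / v = 450.0 / 75.0133 = 5.99894 s
t = 5.99894 s / 3600.0 = 0.001666 h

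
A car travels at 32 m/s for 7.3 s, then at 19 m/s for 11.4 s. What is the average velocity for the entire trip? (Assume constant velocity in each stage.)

d₁ = v₁t₁ = 32 × 7.3 = 233.6 m
d₂ = v₂t₂ = 19 × 11.4 = 216.6 m
d_total = 450.2 m, t_total = 18.7 s
v_avg = d_total/t_total = 450.2/18.7 = 24.07 m/s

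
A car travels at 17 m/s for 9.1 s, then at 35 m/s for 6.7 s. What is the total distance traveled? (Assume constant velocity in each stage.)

d₁ = v₁t₁ = 17 × 9.1 = 154.7 m
d₂ = v₂t₂ = 35 × 6.7 = 234.5 m
d_total = 154.7 + 234.5 = 389.2 m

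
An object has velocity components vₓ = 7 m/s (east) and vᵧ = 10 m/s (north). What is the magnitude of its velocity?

|v| = √(vₓ² + vᵧ²) = √(7² + 10²) = √(149) = 12.21 m/s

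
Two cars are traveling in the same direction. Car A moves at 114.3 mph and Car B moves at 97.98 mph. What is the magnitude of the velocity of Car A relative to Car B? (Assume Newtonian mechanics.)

v_rel = |v_A - v_B| = |114.3 - 97.98| = 16.32 mph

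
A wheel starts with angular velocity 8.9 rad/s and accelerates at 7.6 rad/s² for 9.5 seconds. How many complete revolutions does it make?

θ = ω₀t + ½αt² = 8.9×9.5 + ½×7.6×9.5² = 427.5 rad
Total revolutions = θ/(2π) = 427.5/(2π) = 68.04
Complete revolutions = ⌊68.04⌋ = 68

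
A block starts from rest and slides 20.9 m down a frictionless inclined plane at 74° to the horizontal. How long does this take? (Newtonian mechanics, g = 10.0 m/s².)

a = g sin(θ) = 10.0 × sin(74°) = 9.6126 m/s²
t = √(2d/a) = √(2 × 20.9 / 9.6126) = 2.09 s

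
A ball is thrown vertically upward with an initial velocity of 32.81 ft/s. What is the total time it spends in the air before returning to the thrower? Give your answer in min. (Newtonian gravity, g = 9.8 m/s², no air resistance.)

v₀ = 32.81 ft/s × 0.3048 = 10.0005 m/s
t_total = 2 × v₀ / g = 2 × 10.0005 / 9.8 = 2.04092 s
t_total = 2.04092 s / 60.0 = 0.03402 min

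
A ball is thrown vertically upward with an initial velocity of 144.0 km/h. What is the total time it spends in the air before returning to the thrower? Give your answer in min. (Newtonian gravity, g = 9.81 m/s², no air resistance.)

v₀ = 144.0 km/h × 0.2777777777777778 = 40.0 m/s
t_total = 2 × v₀ / g = 2 × 40.0 / 9.81 = 8.15494 s
t_total = 8.15494 s / 60.0 = 0.1359 min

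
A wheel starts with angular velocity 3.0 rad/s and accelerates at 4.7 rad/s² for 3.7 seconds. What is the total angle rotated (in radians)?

θ = ω₀t + ½αt² = 3.0×3.7 + ½×4.7×3.7² = 43.27 rad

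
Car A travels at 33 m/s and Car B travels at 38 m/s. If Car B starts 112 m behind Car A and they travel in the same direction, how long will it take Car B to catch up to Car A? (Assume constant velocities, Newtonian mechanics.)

Relative speed: v_rel = 38 - 33 = 5 m/s
Time to catch: t = d₀/v_rel = 112/5 = 22.4 s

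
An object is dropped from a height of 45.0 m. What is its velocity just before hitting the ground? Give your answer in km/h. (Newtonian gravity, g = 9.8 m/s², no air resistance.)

v = √(2gh) = √(2 × 9.8 × 45.0) = 29.6985 m/s
v = 29.6985 m/s / 0.2777777777777778 = 106.9 km/h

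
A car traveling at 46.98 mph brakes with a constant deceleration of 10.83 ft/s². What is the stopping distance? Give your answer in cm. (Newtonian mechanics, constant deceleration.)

v₀ = 46.98 mph × 0.44704 = 21.0019 m/s
a = 10.83 ft/s² × 0.3048 = 3.30098 m/s²
d = v₀² / (2a) = 21.0019² / (2 × 3.30098) = 441.08 / 6.60196 = 66.8105 m
d = 66.8105 m / 0.01 = 6681 cm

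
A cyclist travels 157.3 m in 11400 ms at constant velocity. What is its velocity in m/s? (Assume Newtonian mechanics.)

t = 11400 ms × 0.001 = 11.4 s
v = d / t = 157.3 / 11.4 = 13.8 m/s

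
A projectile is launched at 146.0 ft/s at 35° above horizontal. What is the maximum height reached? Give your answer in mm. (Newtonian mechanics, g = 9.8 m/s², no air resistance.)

v₀ = 146.0 ft/s × 0.3048 = 44.5008 m/s
H = v₀² × sin²(θ) / (2g) = 44.5008² × sin(35°)² / (2 × 9.8) = 1980.32 × 0.32899 / 19.6 = 33.2401 m
H = 33.2401 m / 0.001 = 33240 mm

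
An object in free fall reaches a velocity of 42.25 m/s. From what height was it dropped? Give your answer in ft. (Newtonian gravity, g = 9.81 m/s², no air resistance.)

h = v² / (2g) = 42.25² / (2 × 9.81) = 90.9818 m
h = 90.9818 m / 0.3048 = 298.5 ft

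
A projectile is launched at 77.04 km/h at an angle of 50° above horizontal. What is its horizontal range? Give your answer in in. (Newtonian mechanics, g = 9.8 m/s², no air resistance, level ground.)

v₀ = 77.04 km/h × 0.2777777777777778 = 21.4 m/s
R = v₀² × sin(2θ) / g = 21.4² × sin(2 × 50°) / 9.8 = 457.96 × 0.984808 / 9.8 = 46.0207 m
R = 46.0207 m / 0.0254 = 1812 in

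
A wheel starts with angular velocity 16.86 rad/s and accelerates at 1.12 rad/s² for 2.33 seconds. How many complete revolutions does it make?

θ = ω₀t + ½αt² = 16.86×2.33 + ½×1.12×2.33² = 42.323984 rad
Total revolutions = θ/(2π) = 42.323984/(2π) = 6.74
Complete revolutions = ⌊6.74⌋ = 6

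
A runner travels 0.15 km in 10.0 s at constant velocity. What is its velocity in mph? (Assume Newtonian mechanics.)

d = 0.15 km × 1000.0 = 150.0 m
v = d / t = 150.0 / 10.0 = 15.0 m/s
v = 15.0 m/s / 0.44704 = 33.55 mph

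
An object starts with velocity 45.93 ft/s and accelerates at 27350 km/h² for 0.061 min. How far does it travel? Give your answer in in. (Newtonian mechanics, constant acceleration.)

v₀ = 45.93 ft/s × 0.3048 = 13.9995 m/s
a = 27350 km/h² × 7.716049382716049e-05 = 2.11034 m/s²
t = 0.061 min × 60.0 = 3.66 s
d = v₀ × t + ½ × a × t² = 13.9995 × 3.66 + 0.5 × 2.11034 × 3.66² = 65.3728 m
d = 65.3728 m / 0.0254 = 2574 in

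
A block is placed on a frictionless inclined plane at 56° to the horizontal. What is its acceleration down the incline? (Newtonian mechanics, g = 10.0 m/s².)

a = g sin(θ) = 10.0 × sin(56°) = 10.0 × 0.829 = 8.29 m/s²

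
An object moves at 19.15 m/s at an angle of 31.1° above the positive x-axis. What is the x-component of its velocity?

vₓ = v cos(θ) = 19.15 × cos(31.1°) = 16.4 m/s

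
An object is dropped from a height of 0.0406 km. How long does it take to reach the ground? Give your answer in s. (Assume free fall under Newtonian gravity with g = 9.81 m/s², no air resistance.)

h = 0.0406 km × 1000.0 = 40.6 m
t = √(2h/g) = √(2 × 40.6 / 9.81) = 2.877 s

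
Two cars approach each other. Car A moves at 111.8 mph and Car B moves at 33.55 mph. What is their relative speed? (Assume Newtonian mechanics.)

v_rel = v_A + v_B = 111.8 + 33.55 = 145.35 mph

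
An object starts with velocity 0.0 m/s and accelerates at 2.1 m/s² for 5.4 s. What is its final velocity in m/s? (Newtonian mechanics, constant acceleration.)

v = v₀ + a × t = 0.0 + 2.1 × 5.4 = 11.34 m/s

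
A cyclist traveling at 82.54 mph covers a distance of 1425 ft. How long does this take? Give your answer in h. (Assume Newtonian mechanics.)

d = 1425 ft × 0.3048 = 434.34 m
v = 82.54 mph × 0.44704 = 36.8987 m/s
t = d / v = 434.34 / 36.8987 = 11.7711 s
t = 11.7711 s / 3600.0 = 0.00327 h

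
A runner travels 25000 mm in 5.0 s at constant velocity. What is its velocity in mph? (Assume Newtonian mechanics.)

d = 25000 mm × 0.001 = 25.0 m
v = d / t = 25.0 / 5.0 = 5.0 m/s
v = 5.0 m/s / 0.44704 = 11.18 mph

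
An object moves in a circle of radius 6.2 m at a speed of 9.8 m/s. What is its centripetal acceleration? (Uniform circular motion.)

a_c = v²/r = 9.8²/6.2 = 96.04/6.2 = 15.49 m/s²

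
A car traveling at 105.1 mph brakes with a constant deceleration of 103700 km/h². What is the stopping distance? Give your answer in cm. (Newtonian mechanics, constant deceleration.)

v₀ = 105.1 mph × 0.44704 = 46.9839 m/s
a = 103700 km/h² × 7.716049382716049e-05 = 8.00154 m/s²
d = v₀² / (2a) = 46.9839² / (2 × 8.00154) = 2207.49 / 16.0031 = 137.941 m
d = 137.941 m / 0.01 = 13790 cm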